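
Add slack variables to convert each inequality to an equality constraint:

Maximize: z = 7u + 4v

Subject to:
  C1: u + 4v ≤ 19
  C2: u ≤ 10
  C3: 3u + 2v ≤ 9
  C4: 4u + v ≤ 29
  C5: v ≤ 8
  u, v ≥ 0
max z = 7u + 4v

s.t.
  u + 4v + s1 = 19
  u + s2 = 10
  3u + 2v + s3 = 9
  4u + v + s4 = 29
  v + s5 = 8
  u, v, s1, s2, s3, s4, s5 ≥ 0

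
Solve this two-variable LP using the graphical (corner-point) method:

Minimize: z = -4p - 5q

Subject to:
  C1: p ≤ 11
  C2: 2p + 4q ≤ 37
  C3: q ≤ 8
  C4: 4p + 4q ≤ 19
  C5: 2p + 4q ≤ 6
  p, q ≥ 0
Each vertex is the intersection of two constraint boundaries that also satisfies all remaining constraints:
  p = 0 and q = 0 → (0, 0)
  2p + 4q = 6 and q = 0 → (3, 0)
  2p + 4q = 6 and p = 0 → (0, 1.5)

Evaluating z = -4p - 5q at each vertex:
  (0, 0): z = 0
  (3, 0): z = -12
  (0, 1.5): z = -7.5

The minimum is at (3, 0) with z = -12.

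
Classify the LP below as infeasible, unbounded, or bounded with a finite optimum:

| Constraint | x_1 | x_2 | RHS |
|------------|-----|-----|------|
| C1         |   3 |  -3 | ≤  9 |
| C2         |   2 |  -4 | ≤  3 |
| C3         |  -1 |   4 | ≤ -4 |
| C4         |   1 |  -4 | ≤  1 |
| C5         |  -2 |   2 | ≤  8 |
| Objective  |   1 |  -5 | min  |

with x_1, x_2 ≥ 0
C4 requires x_1 - 4x_2 ≤ 1, while C3 (-x_1 + 4x_2 ≤ -4) is equivalent to x_1 - 4x_2 ≥ 4. Together they would need 4 ≤ x_1 - 4x_2 ≤ 1, which is impossible since 4 > 1. No point satisfies all constraints.

Infeasible: no point satisfies all constraints simultaneously.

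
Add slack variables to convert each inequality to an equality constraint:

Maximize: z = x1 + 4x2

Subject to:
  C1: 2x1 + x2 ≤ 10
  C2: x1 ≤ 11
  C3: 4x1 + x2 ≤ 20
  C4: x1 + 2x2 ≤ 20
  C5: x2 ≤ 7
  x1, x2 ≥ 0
max z = x1 + 4x2

s.t.
  2x1 + x2 + s1 = 10
  x1 + s2 = 11
  4x1 + x2 + s3 = 20
  x1 + 2x2 + s4 = 20
  x2 + s5 = 7
  x1, x2, s1, s2, s3, s4, s5 ≥ 0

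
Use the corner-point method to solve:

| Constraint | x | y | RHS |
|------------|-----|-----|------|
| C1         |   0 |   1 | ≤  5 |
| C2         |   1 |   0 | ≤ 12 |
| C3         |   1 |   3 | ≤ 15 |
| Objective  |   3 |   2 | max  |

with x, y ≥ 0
x = 12, y = 1, z = 38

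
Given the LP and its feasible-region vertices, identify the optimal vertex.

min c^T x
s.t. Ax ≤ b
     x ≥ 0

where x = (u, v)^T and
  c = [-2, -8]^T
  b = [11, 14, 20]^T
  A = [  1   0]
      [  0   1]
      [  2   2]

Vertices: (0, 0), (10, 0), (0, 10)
(0, 10) with z = -80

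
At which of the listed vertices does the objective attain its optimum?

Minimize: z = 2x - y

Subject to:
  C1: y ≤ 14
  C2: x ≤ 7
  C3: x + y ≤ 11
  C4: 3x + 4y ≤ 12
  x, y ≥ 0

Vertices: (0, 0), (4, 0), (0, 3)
Evaluating z = 2x - y at each vertex:
  (0, 0): z = 0
  (4, 0): z = 8
  (0, 3): z = -3

The smallest value is z = -3, attained at (0, 3).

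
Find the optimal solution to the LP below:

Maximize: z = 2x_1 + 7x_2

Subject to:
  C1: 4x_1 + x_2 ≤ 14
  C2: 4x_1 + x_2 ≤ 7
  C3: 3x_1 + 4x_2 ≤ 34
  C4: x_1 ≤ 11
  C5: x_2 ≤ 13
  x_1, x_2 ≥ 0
Each vertex is the intersection of two constraint boundaries that also satisfies all remaining constraints:
  x_1 = 0 and x_2 = 0 → (0, 0)
  4x_1 + x_2 = 7 and x_2 = 0 → (1.75, 0)
  4x_1 + x_2 = 7 and x_1 = 0 → (0, 7)

Evaluating z = 2x_1 + 7x_2 at each vertex:
  (0, 0): z = 0
  (1.75, 0): z = 3.5
  (0, 7): z = 49

The maximum is at (0, 7) with z = 49.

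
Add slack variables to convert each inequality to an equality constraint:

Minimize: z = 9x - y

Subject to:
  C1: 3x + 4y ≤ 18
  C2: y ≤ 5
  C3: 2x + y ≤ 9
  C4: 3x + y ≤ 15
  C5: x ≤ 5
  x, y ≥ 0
min z = 9x - y

s.t.
  3x + 4y + s1 = 18
  y + s2 = 5
  2x + y + s3 = 9
  3x + y + s4 = 15
  x + s5 = 5
  x, y, s1, s2, s3, s4, s5 ≥ 0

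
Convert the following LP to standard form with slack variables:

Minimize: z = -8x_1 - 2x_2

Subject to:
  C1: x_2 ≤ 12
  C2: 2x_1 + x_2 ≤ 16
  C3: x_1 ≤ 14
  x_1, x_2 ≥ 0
min z = -8x_1 - 2x_2

s.t.
  x_2 + s1 = 12
  2x_1 + x_2 + s2 = 16
  x_1 + s3 = 14
  x_1, x_2, s1, s2, s3 ≥ 0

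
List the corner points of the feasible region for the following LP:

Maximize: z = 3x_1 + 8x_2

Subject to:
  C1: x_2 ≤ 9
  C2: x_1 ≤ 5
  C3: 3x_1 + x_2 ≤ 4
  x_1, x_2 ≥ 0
Each vertex is the intersection of two constraint boundaries that also satisfies all remaining constraints:
  x_1 = 0 and x_2 = 0 → (0, 0)
  3x_1 + x_2 = 4 and x_2 = 0 → (1.333, 0)
  3x_1 + x_2 = 4 and x_1 = 0 → (0, 4)

Vertices: (0, 0), (1.333, 0), (0, 4)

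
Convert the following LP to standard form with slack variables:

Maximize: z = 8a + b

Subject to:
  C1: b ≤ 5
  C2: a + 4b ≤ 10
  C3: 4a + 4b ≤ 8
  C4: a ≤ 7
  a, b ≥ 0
max z = 8a + b

s.t.
  b + s1 = 5
  a + 4b + s2 = 10
  4a + 4b + s3 = 8
  a + s4 = 7
  a, b, s1, s2, s3, s4 ≥ 0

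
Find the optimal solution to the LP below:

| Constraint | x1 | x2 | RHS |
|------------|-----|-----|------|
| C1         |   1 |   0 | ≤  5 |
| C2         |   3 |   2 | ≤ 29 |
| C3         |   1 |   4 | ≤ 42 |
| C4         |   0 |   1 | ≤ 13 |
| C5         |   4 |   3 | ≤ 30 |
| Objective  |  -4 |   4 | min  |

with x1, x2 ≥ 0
x1 = 5, x2 = 0, z = -20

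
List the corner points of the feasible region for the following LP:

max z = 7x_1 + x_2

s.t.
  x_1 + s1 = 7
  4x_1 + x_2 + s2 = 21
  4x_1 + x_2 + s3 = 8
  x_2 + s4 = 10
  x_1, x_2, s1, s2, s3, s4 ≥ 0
Each vertex is the intersection of two constraint boundaries that also satisfies all remaining constraints:
  x_1 = 0 and x_2 = 0 → (0, 0)
  4x_1 + x_2 = 8 and x_2 = 0 → (2, 0)
  4x_1 + x_2 = 8 and x_1 = 0 → (0, 8)

Vertices: (0, 0), (2, 0), (0, 8)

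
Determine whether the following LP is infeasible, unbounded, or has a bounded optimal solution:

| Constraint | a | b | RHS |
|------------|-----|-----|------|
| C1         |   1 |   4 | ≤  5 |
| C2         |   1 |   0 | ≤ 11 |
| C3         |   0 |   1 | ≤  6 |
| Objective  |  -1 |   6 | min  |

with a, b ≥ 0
The point (5, 0) satisfies every constraint, so the LP is feasible; the constraints give a ≤ 11 and b ≤ 6, which with a, b ≥ 0 keep the feasible region inside a bounded box. A feasible, bounded LP attains a finite optimum at a vertex.

Evaluating z = -a + 6b at each vertex:
  (0, 0): z = 0
  (5, 0): z = -5
  (0, 1.25): z = 7.5

The LP has an optimal solution: (5, 0) with z = -5.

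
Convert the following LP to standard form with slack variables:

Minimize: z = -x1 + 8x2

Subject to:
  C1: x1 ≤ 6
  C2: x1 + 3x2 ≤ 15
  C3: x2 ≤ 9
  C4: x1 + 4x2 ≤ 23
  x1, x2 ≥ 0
min z = -x1 + 8x2

s.t.
  x1 + s1 = 6
  x1 + 3x2 + s2 = 15
  x2 + s3 = 9
  x1 + 4x2 + s4 = 23
  x1, x2, s1, s2, s3, s4 ≥ 0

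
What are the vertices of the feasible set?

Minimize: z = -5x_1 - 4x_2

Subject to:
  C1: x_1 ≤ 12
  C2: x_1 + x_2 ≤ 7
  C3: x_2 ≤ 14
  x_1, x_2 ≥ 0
Each vertex is the intersection of two constraint boundaries that also satisfies all remaining constraints:
  x_1 = 0 and x_2 = 0 → (0, 0)
  x_1 + x_2 = 7 and x_2 = 0 → (7, 0)
  x_1 + x_2 = 7 and x_1 = 0 → (0, 7)

Vertices: (0, 0), (7, 0), (0, 7)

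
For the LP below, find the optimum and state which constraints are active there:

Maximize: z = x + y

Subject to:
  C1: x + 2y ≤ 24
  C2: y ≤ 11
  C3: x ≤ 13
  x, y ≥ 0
Optimal: x = 13, y = 5.5
Binding: C1, C3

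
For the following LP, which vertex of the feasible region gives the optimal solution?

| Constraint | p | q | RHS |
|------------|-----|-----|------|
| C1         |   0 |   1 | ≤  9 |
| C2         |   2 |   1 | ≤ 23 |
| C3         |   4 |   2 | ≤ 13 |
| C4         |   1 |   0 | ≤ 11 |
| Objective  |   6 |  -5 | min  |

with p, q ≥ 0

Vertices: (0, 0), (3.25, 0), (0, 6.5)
Evaluating z = 6p - 5q at each vertex:
  (0, 0): z = 0
  (3.25, 0): z = 19.5
  (0, 6.5): z = -32.5

The smallest value is z = -32.5, attained at (0, 6.5).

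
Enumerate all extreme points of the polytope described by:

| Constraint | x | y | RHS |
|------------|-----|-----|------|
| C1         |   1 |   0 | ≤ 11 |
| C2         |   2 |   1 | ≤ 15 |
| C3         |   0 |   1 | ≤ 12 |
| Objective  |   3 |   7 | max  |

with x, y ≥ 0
Each vertex is the intersection of two constraint boundaries that also satisfies all remaining constraints:
  x = 0 and y = 0 → (0, 0)
  2x + y = 15 and y = 0 → (7.5, 0)
  2x + y = 15 and y = 12 → (1.5, 12)
  y = 12 and x = 0 → (0, 12)

Vertices: (0, 0), (7.5, 0), (1.5, 12), (0, 12)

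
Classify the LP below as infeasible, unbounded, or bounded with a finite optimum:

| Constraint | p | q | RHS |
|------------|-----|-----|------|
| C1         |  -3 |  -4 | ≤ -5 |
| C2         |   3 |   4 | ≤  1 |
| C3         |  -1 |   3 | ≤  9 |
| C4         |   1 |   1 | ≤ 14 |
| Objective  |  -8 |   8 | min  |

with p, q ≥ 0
C2 requires 3p + 4q ≤ 1, while C1 (-3p - 4q ≤ -5) is equivalent to 3p + 4q ≥ 5. Together they would need 5 ≤ 3p + 4q ≤ 1, which is impossible since 5 > 1. No point satisfies all constraints.

The feasible region is empty; the LP is infeasible.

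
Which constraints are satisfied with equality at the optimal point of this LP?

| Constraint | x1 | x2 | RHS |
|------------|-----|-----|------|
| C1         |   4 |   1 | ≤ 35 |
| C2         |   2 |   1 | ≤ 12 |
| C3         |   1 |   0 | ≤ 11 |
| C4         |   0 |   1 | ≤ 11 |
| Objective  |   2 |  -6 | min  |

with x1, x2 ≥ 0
Optimal: x1 = 0, x2 = 11
Binding: C4, x1 ≥ 0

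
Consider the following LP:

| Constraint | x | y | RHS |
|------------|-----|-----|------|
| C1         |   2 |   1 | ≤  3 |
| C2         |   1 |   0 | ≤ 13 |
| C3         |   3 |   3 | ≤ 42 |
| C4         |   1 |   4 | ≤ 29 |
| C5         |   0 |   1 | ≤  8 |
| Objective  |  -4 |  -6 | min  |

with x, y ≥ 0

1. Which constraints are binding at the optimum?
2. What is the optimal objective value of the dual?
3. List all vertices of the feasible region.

1. C1, x ≥ 0
2. -18 (by strong duality, equal to the primal optimum)
3. (0, 0), (1.5, 0), (0, 3)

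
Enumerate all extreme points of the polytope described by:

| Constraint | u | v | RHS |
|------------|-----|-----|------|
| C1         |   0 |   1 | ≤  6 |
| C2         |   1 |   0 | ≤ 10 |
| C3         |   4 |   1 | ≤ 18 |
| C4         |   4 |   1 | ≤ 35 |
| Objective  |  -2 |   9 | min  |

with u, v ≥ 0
Each vertex is the intersection of two constraint boundaries that also satisfies all remaining constraints:
  u = 0 and v = 0 → (0, 0)
  4u + v = 18 and v = 0 → (4.5, 0)
  v = 6 and 4u + v = 18 → (3, 6)
  v = 6 and u = 0 → (0, 6)

Vertices: (0, 0), (4.5, 0), (3, 6), (0, 6)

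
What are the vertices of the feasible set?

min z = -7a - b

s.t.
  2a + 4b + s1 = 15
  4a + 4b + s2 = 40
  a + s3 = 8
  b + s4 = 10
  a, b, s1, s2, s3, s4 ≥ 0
Each vertex is the intersection of two constraint boundaries that also satisfies all remaining constraints:
  a = 0 and b = 0 → (0, 0)
  2a + 4b = 15 and b = 0 → (7.5, 0)
  2a + 4b = 15 and a = 0 → (0, 3.75)

Vertices: (0, 0), (7.5, 0), (0, 3.75)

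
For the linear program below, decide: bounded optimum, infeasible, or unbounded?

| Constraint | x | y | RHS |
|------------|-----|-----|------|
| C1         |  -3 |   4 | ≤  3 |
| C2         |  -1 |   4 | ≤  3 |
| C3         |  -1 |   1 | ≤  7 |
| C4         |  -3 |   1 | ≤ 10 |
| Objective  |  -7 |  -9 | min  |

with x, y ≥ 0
Feasible point: (0, 0) satisfies every constraint, so the LP is feasible.
Direction d = (1, 0): for each constraint row a, a·d ≤ 0 —
  (-3)(1) + (4)(0) = -3 ≤ 0
  (-1)(1) + (4)(0) = -1 ≤ 0
  (-1)(1) + (1)(0) = -1 ≤ 0
  (-3)(1) + (1)(0) = -3 ≤ 0
and d ≥ 0, so (0, 0) + t·d stays feasible for every t ≥ 0. Along this ray z = -7x - 9y changes by -7 per unit t, so z → −∞.

The LP is unbounded; z can be made arbitrarily small.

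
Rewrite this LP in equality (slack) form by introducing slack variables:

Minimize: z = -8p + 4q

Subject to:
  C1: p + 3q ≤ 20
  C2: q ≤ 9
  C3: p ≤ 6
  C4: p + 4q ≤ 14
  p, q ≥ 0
min z = -8p + 4q

s.t.
  p + 3q + s1 = 20
  q + s2 = 9
  p + s3 = 6
  p + 4q + s4 = 14
  p, q, s1, s2, s3, s4 ≥ 0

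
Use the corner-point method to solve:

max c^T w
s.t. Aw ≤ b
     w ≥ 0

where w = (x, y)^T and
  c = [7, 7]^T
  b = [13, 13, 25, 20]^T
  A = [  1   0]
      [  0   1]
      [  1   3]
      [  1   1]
Each vertex is the intersection of two constraint boundaries that also satisfies all remaining constraints:
  x = 0 and y = 0 → (0, 0)
  x = 13 and y = 0 → (13, 0)
  x = 13 and x + 3y = 25 → (13, 4)
  x + 3y = 25 and x = 0 → (0, 8.333)

Evaluating z = 7x + 7y at each vertex:
  (0, 0): z = 0
  (13, 0): z = 91
  (13, 4): z = 119
  (0, 8.333): z = 58.33

The maximum is at (13, 4) with z = 119.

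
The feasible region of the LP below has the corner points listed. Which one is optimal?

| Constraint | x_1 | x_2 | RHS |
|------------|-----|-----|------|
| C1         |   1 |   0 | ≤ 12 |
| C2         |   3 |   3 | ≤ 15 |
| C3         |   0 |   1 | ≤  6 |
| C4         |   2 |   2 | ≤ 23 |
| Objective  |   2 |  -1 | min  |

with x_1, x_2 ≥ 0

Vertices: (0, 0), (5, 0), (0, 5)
Evaluating z = 2x_1 - x_2 at each vertex:
  (0, 0): z = 0
  (5, 0): z = 10
  (0, 5): z = -5

The smallest value is z = -5, attained at (0, 5).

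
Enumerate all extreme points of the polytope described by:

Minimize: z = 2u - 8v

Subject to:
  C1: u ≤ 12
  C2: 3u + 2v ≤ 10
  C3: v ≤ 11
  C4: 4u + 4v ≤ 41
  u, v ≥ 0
Each vertex is the intersection of two constraint boundaries that also satisfies all remaining constraints:
  u = 0 and v = 0 → (0, 0)
  3u + 2v = 10 and v = 0 → (3.333, 0)
  3u + 2v = 10 and u = 0 → (0, 5)

Vertices: (0, 0), (3.333, 0), (0, 5)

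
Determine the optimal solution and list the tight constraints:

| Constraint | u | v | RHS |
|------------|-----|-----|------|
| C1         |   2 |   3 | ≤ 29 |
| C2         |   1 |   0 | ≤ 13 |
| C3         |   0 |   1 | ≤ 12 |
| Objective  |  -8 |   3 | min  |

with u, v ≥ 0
Optimal: u = 13, v = 0
Slack at optimum:
  C1: slack = 3
  C2: slack = 0 (binding)
  C3: slack = 12
  u ≥ 0: u = 13
  v ≥ 0: v = 0 (binding)
Binding constraints: C2, v ≥ 0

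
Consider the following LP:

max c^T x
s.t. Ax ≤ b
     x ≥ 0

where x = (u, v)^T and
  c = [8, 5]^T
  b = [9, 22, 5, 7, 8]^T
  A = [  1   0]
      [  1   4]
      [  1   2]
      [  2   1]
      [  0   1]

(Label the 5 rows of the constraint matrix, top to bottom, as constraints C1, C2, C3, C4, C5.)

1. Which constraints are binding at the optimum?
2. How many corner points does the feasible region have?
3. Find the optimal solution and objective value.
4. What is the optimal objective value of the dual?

1. C3, C4
2. 4
3. u = 3, v = 1, z = 29
4. 29 (by strong duality, equal to the primal optimum)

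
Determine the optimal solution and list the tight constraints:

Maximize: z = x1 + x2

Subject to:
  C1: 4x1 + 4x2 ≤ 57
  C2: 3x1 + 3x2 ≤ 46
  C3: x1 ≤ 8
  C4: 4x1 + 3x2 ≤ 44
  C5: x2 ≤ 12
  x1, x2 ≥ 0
Optimal: x1 = 2, x2 = 12
Binding: C4, C5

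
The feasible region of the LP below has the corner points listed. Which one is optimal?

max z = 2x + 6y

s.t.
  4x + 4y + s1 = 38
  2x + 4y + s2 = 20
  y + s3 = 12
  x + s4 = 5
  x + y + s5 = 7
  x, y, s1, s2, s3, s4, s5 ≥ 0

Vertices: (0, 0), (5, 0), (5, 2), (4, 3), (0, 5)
Evaluating z = 2x + 6y at each vertex:
  (0, 0): z = 0
  (5, 0): z = 10
  (5, 2): z = 22
  (4, 3): z = 26
  (0, 5): z = 30

The largest value is z = 30, attained at (0, 5).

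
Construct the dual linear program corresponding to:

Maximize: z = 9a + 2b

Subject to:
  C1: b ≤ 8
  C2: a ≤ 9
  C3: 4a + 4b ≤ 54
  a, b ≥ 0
Minimize: z = 8y1 + 9y2 + 54y3

Subject to:
  C1: -y2 - 4y3 ≤ -9
  C2: -y1 - 4y3 ≤ -2
  y1, y2, y3 ≥ 0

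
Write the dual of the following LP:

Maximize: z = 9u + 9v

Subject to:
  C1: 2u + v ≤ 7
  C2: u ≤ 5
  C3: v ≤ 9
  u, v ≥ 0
Minimize: z = 7y1 + 5y2 + 9y3

Subject to:
  C1: -2y1 - y2 ≤ -9
  C2: -y1 - y3 ≤ -9
  y1, y2, y3 ≥ 0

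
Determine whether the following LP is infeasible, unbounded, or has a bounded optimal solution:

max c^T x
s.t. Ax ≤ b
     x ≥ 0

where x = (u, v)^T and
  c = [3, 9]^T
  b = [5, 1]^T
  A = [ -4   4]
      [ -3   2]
Feasible point: (0, 0) satisfies every constraint, so the LP is feasible.
Direction d = (1, 0): for each constraint row a, a·d ≤ 0 —
  (-4)(1) + (4)(0) = -4 ≤ 0
  (-3)(1) + (2)(0) = -3 ≤ 0
and d ≥ 0, so (0, 0) + t·d stays feasible for every t ≥ 0. Along this ray z = 3u + 9v changes by 3 per unit t, so z → +∞.

Unbounded — the objective can increase without bound over the feasible region.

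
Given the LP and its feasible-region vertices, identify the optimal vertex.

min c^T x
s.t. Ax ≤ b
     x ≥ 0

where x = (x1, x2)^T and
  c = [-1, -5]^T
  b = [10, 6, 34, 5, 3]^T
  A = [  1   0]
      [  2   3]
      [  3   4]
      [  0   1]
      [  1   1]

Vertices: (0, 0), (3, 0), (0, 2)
Evaluating z = -x1 - 5x2 at each vertex:
  (0, 0): z = 0
  (3, 0): z = -3
  (0, 2): z = -10

The smallest value is z = -10, attained at (0, 2).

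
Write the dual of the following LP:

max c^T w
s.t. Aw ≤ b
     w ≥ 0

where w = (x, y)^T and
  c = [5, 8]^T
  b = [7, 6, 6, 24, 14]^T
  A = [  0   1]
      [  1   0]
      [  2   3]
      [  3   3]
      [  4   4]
Minimize: z = 7y1 + 6y2 + 6y3 + 24y4 + 14y5

Subject to:
  C1: -y2 - 2y3 - 3y4 - 4y5 ≤ -5
  C2: -y1 - 3y3 - 3y4 - 4y5 ≤ -8
  y1, y2, y3, y4, y5 ≥ 0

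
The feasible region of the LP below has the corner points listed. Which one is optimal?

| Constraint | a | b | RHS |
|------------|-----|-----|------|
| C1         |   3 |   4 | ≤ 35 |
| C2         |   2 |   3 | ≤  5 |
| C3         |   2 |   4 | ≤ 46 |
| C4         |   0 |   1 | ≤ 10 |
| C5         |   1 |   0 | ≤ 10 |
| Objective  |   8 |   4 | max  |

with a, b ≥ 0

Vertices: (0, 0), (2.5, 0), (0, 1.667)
(2.5, 0) with z = 20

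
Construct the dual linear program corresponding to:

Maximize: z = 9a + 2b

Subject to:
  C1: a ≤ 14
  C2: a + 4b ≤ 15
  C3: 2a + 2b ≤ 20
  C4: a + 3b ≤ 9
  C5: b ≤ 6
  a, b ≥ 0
Minimize: z = 14y1 + 15y2 + 20y3 + 9y4 + 6y5

Subject to:
  C1: -y1 - y2 - 2y3 - y4 ≤ -9
  C2: -4y2 - 2y3 - 3y4 - y5 ≤ -2
  y1, y2, y3, y4, y5 ≥ 0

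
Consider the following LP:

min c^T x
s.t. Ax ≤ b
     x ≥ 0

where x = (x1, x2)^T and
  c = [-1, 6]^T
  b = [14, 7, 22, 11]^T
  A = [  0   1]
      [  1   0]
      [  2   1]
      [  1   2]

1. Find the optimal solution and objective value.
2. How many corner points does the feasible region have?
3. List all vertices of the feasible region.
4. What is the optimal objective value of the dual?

1. x1 = 7, x2 = 0, z = -7
2. 4
3. (0, 0), (7, 0), (7, 2), (0, 5.5)
4. -7 (by strong duality, equal to the primal optimum)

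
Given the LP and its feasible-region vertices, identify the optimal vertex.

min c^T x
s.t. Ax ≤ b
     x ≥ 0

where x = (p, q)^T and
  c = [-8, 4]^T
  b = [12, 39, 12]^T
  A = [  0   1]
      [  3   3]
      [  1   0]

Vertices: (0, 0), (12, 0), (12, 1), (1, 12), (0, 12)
Evaluating z = -8p + 4q at each vertex:
  (0, 0): z = 0
  (12, 0): z = -96
  (12, 1): z = -92
  (1, 12): z = 40
  (0, 12): z = 48

The smallest value is z = -96, attained at (12, 0).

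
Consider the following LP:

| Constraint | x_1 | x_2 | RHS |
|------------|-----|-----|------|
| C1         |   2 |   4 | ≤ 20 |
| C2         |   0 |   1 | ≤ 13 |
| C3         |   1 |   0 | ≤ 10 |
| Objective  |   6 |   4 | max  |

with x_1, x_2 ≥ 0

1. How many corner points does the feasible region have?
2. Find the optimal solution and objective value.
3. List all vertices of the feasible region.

1. 3
2. x_1 = 10, x_2 = 0, z = 60
3. (0, 0), (10, 0), (0, 5)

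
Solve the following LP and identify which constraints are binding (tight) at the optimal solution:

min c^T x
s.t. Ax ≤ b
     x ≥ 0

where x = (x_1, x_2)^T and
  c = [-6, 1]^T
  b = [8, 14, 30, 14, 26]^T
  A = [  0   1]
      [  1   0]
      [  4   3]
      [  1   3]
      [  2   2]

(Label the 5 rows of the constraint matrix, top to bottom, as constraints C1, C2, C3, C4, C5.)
Optimal: x_1 = 7.5, x_2 = 0
Binding: C3, x_2 ≥ 0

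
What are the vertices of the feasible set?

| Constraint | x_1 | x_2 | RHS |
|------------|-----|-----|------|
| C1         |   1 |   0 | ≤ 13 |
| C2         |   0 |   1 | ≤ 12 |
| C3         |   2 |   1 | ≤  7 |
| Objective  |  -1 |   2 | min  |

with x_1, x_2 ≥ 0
Each vertex is the intersection of two constraint boundaries that also satisfies all remaining constraints:
  x_1 = 0 and x_2 = 0 → (0, 0)
  2x_1 + x_2 = 7 and x_2 = 0 → (3.5, 0)
  2x_1 + x_2 = 7 and x_1 = 0 → (0, 7)

Vertices: (0, 0), (3.5, 0), (0, 7)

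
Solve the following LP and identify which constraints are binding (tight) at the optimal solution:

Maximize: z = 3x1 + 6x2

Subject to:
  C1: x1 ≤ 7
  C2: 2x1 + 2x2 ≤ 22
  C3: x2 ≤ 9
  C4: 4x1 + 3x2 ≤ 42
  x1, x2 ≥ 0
Optimal: x1 = 2, x2 = 9
Slack at optimum:
  C1: slack = 5
  C2: slack = 0 (binding)
  C3: slack = 0 (binding)
  C4: slack = 7
  x1 ≥ 0: x1 = 2
  x2 ≥ 0: x2 = 9
Binding constraints: C2, C3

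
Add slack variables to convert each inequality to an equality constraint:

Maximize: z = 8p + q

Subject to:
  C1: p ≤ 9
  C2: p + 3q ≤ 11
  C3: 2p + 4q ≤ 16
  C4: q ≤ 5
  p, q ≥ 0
max z = 8p + q

s.t.
  p + s1 = 9
  p + 3q + s2 = 11
  2p + 4q + s3 = 16
  q + s4 = 5
  p, q, s1, s2, s3, s4 ≥ 0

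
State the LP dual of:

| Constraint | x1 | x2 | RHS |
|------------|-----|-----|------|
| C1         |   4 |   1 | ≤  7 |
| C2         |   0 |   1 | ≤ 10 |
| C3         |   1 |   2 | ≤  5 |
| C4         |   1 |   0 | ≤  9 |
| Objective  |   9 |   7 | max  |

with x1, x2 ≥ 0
Minimize: z = 7y1 + 10y2 + 5y3 + 9y4

Subject to:
  C1: -4y1 - y3 - y4 ≤ -9
  C2: -y1 - y2 - 2y3 ≤ -7
  y1, y2, y3, y4 ≥ 0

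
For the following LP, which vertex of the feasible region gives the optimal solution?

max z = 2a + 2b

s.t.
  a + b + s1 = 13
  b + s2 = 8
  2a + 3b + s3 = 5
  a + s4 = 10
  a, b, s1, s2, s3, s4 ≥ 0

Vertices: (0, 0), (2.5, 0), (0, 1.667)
Evaluating z = 2a + 2b at each vertex:
  (0, 0): z = 0
  (2.5, 0): z = 5
  (0, 1.667): z = 3.333

The largest value is z = 5, attained at (2.5, 0).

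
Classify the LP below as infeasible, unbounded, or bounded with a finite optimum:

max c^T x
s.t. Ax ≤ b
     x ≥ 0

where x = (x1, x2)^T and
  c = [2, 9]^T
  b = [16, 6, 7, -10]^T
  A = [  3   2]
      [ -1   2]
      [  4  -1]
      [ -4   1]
One constraint requires 4x1 - x2 ≤ 7, while the constraint -4x1 + x2 ≤ -10 is equivalent to 4x1 - x2 ≥ 10. Together they would need 10 ≤ 4x1 - x2 ≤ 7, which is impossible since 10 > 7. No point satisfies all constraints.

Infeasible — the constraint set is empty.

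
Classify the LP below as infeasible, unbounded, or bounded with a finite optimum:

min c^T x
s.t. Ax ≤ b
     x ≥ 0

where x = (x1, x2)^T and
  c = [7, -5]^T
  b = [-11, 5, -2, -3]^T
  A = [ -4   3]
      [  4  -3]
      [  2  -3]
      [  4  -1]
One constraint requires 4x1 - 3x2 ≤ 5, while the constraint -4x1 + 3x2 ≤ -11 is equivalent to 4x1 - 3x2 ≥ 11. Together they would need 11 ≤ 4x1 - 3x2 ≤ 5, which is impossible since 11 > 5. No point satisfies all constraints.

The feasible region is empty; the LP is infeasible.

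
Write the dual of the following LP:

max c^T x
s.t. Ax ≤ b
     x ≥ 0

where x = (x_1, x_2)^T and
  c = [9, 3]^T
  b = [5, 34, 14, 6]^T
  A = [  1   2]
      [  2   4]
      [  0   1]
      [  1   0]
Minimize: z = 5y1 + 34y2 + 14y3 + 6y4

Subject to:
  C1: -y1 - 2y2 - y4 ≤ -9
  C2: -2y1 - 4y2 - y3 ≤ -3
  y1, y2, y3, y4 ≥ 0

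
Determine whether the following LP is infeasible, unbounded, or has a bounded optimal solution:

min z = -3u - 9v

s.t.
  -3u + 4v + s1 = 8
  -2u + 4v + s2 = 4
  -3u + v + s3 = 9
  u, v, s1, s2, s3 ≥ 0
Feasible point: (0, 0) satisfies every constraint, so the LP is feasible.
Direction d = (1, 0): for each constraint row a, a·d ≤ 0 —
  (-3)(1) + (4)(0) = -3 ≤ 0
  (-2)(1) + (4)(0) = -2 ≤ 0
  (-3)(1) + (1)(0) = -3 ≤ 0
and d ≥ 0, so (0, 0) + t·d stays feasible for every t ≥ 0. Along this ray z = -3u - 9v changes by -3 per unit t, so z → −∞.

Unbounded: there is a feasible ray along which z → −∞.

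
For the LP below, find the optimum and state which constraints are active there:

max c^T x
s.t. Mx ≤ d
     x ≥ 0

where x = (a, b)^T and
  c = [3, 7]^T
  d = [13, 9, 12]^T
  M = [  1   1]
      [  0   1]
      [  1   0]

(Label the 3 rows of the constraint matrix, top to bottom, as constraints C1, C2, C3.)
Optimal: a = 4, b = 9
Slack at optimum:
  C1: slack = 0 (binding)
  C2: slack = 0 (binding)
  C3: slack = 8
  a ≥ 0: a = 4
  b ≥ 0: b = 9
Binding constraints: C1, C2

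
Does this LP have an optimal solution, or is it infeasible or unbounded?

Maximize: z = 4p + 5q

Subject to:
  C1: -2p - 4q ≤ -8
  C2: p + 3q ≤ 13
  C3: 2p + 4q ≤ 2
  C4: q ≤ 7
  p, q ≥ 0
C3 requires 2p + 4q ≤ 2, while C1 (-2p - 4q ≤ -8) is equivalent to 2p + 4q ≥ 8. Together they would need 8 ≤ 2p + 4q ≤ 2, which is impossible since 8 > 2. No point satisfies all constraints.

Infeasible — the constraint set is empty.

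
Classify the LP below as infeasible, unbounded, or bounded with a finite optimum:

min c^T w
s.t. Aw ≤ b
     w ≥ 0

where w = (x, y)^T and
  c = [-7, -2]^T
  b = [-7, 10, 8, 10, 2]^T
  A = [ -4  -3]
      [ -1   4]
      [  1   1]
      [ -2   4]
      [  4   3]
One constraint requires 4x + 3y ≤ 2, while the constraint -4x - 3y ≤ -7 is equivalent to 4x + 3y ≥ 7. Together they would need 7 ≤ 4x + 3y ≤ 2, which is impossible since 7 > 2. No point satisfies all constraints.

Infeasible — the constraint set is empty.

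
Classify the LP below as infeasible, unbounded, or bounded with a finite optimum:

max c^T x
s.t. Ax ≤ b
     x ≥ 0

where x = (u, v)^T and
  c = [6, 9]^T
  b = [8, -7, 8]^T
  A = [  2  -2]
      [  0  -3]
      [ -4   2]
Feasible point: (0, 3) satisfies every constraint, so the LP is feasible.
Direction d = (1, 1): for each constraint row a, a·d ≤ 0 —
  (2)(1) + (-2)(1) = 0 ≤ 0
  (0)(1) + (-3)(1) = -3 ≤ 0
  (-4)(1) + (2)(1) = -2 ≤ 0
and d ≥ 0, so (0, 3) + t·d stays feasible for every t ≥ 0. Along this ray z = 6u + 9v changes by 15 per unit t, so z → +∞.

The LP is unbounded; z can be made arbitrarily large.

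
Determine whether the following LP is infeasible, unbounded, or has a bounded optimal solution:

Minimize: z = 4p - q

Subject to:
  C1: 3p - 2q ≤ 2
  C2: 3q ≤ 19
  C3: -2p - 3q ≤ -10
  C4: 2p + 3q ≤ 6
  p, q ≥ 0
C4 requires 2p + 3q ≤ 6, while C3 (-2p - 3q ≤ -10) is equivalent to 2p + 3q ≥ 10. Together they would need 10 ≤ 2p + 3q ≤ 6, which is impossible since 10 > 6. No point satisfies all constraints.

Infeasible — the constraint set is empty.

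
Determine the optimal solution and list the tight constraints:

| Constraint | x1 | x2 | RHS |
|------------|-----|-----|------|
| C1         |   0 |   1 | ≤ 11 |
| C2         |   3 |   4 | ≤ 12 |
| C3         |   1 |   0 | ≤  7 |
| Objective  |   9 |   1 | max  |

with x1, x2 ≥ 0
Optimal: x1 = 4, x2 = 0
Binding: C2, x2 ≥ 0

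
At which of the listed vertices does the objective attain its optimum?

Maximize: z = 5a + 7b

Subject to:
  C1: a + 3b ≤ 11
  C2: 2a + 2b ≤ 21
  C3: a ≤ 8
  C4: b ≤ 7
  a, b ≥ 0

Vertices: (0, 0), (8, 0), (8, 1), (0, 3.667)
(8, 1) with z = 47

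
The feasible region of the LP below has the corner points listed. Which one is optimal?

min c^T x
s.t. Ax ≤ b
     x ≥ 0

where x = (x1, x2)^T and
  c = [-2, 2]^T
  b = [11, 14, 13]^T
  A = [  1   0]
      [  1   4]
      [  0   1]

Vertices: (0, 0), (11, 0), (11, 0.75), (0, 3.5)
(11, 0) with z = -22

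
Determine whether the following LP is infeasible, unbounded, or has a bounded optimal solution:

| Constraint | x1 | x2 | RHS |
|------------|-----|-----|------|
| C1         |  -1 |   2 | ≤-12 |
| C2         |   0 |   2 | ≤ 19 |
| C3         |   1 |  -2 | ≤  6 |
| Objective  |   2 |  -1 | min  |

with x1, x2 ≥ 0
C3 requires x1 - 2x2 ≤ 6, while C1 (-x1 + 2x2 ≤ -12) is equivalent to x1 - 2x2 ≥ 12. Together they would need 12 ≤ x1 - 2x2 ≤ 6, which is impossible since 12 > 6. No point satisfies all constraints.

The feasible region is empty; the LP is infeasible.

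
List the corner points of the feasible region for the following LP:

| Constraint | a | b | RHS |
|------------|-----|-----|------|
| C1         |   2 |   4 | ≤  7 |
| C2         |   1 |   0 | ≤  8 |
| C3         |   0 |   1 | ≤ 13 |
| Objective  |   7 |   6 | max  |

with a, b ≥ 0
Each vertex is the intersection of two constraint boundaries that also satisfies all remaining constraints:
  a = 0 and b = 0 → (0, 0)
  2a + 4b = 7 and b = 0 → (3.5, 0)
  2a + 4b = 7 and a = 0 → (0, 1.75)

Vertices: (0, 0), (3.5, 0), (0, 1.75)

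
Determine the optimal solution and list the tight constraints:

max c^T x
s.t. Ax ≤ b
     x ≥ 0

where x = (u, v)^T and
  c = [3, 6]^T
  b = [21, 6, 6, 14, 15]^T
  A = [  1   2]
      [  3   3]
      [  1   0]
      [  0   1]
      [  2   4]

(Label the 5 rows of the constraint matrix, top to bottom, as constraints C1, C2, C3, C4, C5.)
Optimal: u = 0, v = 2
Binding: C2, u ≥ 0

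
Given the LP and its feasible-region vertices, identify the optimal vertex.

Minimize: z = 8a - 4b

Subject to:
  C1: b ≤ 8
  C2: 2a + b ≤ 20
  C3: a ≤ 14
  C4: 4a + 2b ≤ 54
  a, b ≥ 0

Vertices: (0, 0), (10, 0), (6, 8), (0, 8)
Evaluating z = 8a - 4b at each vertex:
  (0, 0): z = 0
  (10, 0): z = 80
  (6, 8): z = 16
  (0, 8): z = -32

The smallest value is z = -32, attained at (0, 8).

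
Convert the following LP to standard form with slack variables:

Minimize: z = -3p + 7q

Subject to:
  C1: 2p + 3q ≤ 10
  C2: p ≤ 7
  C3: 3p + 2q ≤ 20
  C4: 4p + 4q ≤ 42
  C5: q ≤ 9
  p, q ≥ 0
min z = -3p + 7q

s.t.
  2p + 3q + s1 = 10
  p + s2 = 7
  3p + 2q + s3 = 20
  4p + 4q + s4 = 42
  q + s5 = 9
  p, q, s1, s2, s3, s4, s5 ≥ 0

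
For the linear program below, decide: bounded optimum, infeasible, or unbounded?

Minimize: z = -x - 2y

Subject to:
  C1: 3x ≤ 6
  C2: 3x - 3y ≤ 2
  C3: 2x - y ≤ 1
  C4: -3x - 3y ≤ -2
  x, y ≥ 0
Feasible point: (0, 1) satisfies every constraint, so the LP is feasible.
Direction d = (0, 1): for each constraint row a, a·d ≤ 0 —
  (3)(0) + (0)(1) = 0 ≤ 0
  (3)(0) + (-3)(1) = -3 ≤ 0
  (2)(0) + (-1)(1) = -1 ≤ 0
  (-3)(0) + (-3)(1) = -3 ≤ 0
and d ≥ 0, so (0, 1) + t·d stays feasible for every t ≥ 0. Along this ray z = -x - 2y changes by -2 per unit t, so z → −∞.

Unbounded — the objective can decrease without bound over the feasible region.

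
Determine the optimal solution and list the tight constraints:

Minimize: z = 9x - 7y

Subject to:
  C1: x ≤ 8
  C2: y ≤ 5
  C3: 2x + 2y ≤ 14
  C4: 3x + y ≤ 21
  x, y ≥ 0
Optimal: x = 0, y = 5
Binding: C2, x ≥ 0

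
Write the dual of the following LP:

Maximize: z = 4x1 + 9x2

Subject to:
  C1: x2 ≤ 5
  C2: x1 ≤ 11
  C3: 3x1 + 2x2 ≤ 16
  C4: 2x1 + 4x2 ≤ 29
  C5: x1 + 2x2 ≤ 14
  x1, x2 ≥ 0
Minimize: z = 5y1 + 11y2 + 16y3 + 29y4 + 14y5

Subject to:
  C1: -y2 - 3y3 - 2y4 - y5 ≤ -4
  C2: -y1 - 2y3 - 4y4 - 2y5 ≤ -9
  y1, y2, y3, y4, y5 ≥ 0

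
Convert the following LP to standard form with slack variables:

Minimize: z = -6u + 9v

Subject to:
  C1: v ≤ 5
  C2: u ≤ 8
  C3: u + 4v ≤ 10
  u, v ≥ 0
min z = -6u + 9v

s.t.
  v + s1 = 5
  u + s2 = 8
  u + 4v + s3 = 10
  u, v, s1, s2, s3 ≥ 0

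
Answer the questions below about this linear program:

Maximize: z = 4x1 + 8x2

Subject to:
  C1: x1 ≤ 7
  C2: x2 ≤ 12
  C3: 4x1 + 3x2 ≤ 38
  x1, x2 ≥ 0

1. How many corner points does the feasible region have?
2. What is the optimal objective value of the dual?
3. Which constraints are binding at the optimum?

1. 5
2. 98 (by strong duality, equal to the primal optimum)
3. C2, C3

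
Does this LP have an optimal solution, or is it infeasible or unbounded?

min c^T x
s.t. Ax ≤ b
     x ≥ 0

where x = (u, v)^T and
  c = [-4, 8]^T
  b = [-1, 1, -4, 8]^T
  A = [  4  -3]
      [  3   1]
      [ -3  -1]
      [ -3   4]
One constraint requires 3u + v ≤ 1, while the constraint -3u - v ≤ -4 is equivalent to 3u + v ≥ 4. Together they would need 4 ≤ 3u + v ≤ 1, which is impossible since 4 > 1. No point satisfies all constraints.

Infeasible: no point satisfies all constraints simultaneously.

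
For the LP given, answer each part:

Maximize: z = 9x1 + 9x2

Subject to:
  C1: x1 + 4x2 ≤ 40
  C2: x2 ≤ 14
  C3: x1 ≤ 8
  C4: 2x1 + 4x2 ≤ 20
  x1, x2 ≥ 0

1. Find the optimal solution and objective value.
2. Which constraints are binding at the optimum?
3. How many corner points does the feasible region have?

1. x1 = 8, x2 = 1, z = 81
2. C3, C4
3. 4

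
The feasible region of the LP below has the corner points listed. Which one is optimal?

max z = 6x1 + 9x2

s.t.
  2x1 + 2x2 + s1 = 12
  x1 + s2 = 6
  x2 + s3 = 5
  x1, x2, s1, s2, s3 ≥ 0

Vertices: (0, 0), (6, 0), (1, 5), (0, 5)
Evaluating z = 6x1 + 9x2 at each vertex:
  (0, 0): z = 0
  (6, 0): z = 36
  (1, 5): z = 51
  (0, 5): z = 45

The largest value is z = 51, attained at (1, 5).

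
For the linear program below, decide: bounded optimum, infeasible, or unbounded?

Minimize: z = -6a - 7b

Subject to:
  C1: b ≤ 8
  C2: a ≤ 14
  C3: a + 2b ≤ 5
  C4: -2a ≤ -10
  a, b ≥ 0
The point (5, 0) satisfies every constraint, so the LP is feasible; the constraints give a ≤ 14 and b ≤ 8, which with a, b ≥ 0 keep the feasible region inside a bounded box. A feasible, bounded LP attains a finite optimum at a vertex.

Evaluating z = -6a - 7b at each vertex:
  (5, 0): z = -30

Bounded optimum: z* = -30 at (5, 0).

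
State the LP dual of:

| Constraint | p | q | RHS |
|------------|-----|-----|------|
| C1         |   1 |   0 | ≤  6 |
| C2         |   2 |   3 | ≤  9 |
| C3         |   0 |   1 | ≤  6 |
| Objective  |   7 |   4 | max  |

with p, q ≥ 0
Minimize: z = 6y1 + 9y2 + 6y3

Subject to:
  C1: -y1 - 2y2 ≤ -7
  C2: -3y2 - y3 ≤ -4
  y1, y2, y3 ≥ 0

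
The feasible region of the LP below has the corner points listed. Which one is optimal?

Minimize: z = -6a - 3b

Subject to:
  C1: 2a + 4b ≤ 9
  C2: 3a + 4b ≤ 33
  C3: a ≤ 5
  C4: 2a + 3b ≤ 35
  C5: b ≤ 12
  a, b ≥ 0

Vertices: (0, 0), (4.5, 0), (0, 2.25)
Evaluating z = -6a - 3b at each vertex:
  (0, 0): z = 0
  (4.5, 0): z = -27
  (0, 2.25): z = -6.75

The smallest value is z = -27, attained at (4.5, 0).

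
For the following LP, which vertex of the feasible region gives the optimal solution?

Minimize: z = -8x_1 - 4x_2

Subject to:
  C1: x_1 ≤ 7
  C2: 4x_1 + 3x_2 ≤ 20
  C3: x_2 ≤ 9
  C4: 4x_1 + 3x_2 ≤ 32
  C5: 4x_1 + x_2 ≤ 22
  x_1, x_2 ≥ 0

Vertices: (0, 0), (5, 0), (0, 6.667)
Evaluating z = -8x_1 - 4x_2 at each vertex:
  (0, 0): z = 0
  (5, 0): z = -40
  (0, 6.667): z = -26.67

The smallest value is z = -40, attained at (5, 0).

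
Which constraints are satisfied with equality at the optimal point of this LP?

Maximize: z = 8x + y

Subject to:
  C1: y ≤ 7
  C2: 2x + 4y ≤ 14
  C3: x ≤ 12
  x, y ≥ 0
Optimal: x = 7, y = 0
Binding: C2, y ≥ 0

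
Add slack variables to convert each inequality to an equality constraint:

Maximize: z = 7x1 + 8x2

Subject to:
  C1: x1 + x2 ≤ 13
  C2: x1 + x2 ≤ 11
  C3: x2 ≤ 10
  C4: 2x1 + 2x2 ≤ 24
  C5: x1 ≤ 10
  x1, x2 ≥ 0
max z = 7x1 + 8x2

s.t.
  x1 + x2 + s1 = 13
  x1 + x2 + s2 = 11
  x2 + s3 = 10
  2x1 + 2x2 + s4 = 24
  x1 + s5 = 10
  x1, x2, s1, s2, s3, s4, s5 ≥ 0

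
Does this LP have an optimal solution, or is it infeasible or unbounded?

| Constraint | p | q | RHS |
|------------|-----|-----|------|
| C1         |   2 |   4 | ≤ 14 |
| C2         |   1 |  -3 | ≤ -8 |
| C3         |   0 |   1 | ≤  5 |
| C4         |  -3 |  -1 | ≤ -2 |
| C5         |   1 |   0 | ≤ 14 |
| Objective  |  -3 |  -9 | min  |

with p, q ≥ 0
The point (0, 3.5) satisfies every constraint, so the LP is feasible; the constraints give p ≤ 14 and q ≤ 5, which with p, q ≥ 0 keep the feasible region inside a bounded box. A feasible, bounded LP attains a finite optimum at a vertex.

Evaluating z = -3p - 9q at each vertex:
  (0, 2.667): z = -24
  (1, 3): z = -30
  (0, 3.5): z = -31.5

Feasible with finite optimum z* = -31.5 at (0, 3.5).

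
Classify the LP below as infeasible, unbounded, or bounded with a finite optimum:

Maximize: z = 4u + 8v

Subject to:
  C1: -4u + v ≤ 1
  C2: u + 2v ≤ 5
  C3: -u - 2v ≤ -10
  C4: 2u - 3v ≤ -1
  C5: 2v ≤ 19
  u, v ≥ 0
C2 requires u + 2v ≤ 5, while C3 (-u - 2v ≤ -10) is equivalent to u + 2v ≥ 10. Together they would need 10 ≤ u + 2v ≤ 5, which is impossible since 10 > 5. No point satisfies all constraints.

Infeasible: no point satisfies all constraints simultaneously.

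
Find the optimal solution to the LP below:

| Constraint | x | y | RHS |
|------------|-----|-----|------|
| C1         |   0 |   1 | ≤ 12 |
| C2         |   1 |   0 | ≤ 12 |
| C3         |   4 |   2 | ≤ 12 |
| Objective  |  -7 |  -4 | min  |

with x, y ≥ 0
x = 0, y = 6, z = -24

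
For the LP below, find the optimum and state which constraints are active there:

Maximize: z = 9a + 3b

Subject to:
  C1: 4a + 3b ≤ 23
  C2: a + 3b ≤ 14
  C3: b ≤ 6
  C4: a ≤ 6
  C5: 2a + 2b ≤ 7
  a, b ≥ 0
Optimal: a = 3.5, b = 0
Binding: C5, b ≥ 0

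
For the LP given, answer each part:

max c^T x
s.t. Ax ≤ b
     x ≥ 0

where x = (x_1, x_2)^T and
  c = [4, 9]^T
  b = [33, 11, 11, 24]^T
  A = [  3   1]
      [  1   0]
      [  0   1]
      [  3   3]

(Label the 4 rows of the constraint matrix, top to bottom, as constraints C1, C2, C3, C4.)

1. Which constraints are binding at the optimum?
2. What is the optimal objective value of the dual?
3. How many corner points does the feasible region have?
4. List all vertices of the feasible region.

1. C4, x_1 ≥ 0
2. 72 (by strong duality, equal to the primal optimum)
3. 3
4. (0, 0), (8, 0), (0, 8)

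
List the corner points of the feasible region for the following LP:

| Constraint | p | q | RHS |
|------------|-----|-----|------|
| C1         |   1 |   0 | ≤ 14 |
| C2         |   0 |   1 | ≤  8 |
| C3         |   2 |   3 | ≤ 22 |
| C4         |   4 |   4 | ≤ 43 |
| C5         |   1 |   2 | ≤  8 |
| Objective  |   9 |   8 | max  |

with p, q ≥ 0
Each vertex is the intersection of two constraint boundaries that also satisfies all remaining constraints:
  p = 0 and q = 0 → (0, 0)
  p + 2q = 8 and q = 0 → (8, 0)
  p + 2q = 8 and p = 0 → (0, 4)

Vertices: (0, 0), (8, 0), (0, 4)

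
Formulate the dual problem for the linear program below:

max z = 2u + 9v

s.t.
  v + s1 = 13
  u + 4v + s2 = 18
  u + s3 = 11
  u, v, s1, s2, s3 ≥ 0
Minimize: z = 13y1 + 18y2 + 11y3

Subject to:
  C1: -y2 - y3 ≤ -2
  C2: -y1 - 4y2 ≤ -9
  y1, y2, y3 ≥ 0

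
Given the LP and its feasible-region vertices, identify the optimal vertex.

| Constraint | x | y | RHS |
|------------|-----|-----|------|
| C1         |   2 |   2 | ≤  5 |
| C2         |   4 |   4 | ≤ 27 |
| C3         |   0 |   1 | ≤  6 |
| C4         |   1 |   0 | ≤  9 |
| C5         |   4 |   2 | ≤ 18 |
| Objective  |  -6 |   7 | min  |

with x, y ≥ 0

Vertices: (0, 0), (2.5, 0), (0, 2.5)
Evaluating z = -6x + 7y at each vertex:
  (0, 0): z = 0
  (2.5, 0): z = -15
  (0, 2.5): z = 17.5

The smallest value is z = -15, attained at (2.5, 0).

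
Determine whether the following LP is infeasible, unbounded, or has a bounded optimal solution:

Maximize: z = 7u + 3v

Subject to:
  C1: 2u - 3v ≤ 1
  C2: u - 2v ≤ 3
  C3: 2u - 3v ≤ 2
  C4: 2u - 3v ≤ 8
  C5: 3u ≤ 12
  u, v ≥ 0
Feasible point: (0, 0) satisfies every constraint, so the LP is feasible.
Direction d = (0, 1): for each constraint row a, a·d ≤ 0 —
  (2)(0) + (-3)(1) = -3 ≤ 0
  (1)(0) + (-2)(1) = -2 ≤ 0
  (2)(0) + (-3)(1) = -3 ≤ 0
  (2)(0) + (-3)(1) = -3 ≤ 0
  (3)(0) + (0)(1) = 0 ≤ 0
and d ≥ 0, so (0, 0) + t·d stays feasible for every t ≥ 0. Along this ray z = 7u + 3v changes by 3 per unit t, so z → +∞.

Unbounded: there is a feasible ray along which z → +∞.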